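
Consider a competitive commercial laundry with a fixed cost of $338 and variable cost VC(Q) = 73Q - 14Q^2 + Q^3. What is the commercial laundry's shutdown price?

The firm shuts down when price falls below the minimum of average variable cost. AVC = VC/Q = 73 - 14Q + Q^2.
At the minimum of AVC, MC = AVC. MC = 73 - 28Q + 3Q^2; setting MC = AVC gives 2Q^2 - 14Q = 0, so Q = 7. min AVC = 24.
So the shutdown price is $24.

$24 per unit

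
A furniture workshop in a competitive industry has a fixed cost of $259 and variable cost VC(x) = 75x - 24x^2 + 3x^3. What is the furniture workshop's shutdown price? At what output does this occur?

$27 per unit, at x = 4

The firm shuts down when price falls below the minimum of average variable cost. AVC = VC/x = 75 - 24x + 3x^2.
At the minimum of AVC, MC = AVC. MC = 75 - 48x + 9x^2; setting MC = AVC gives 6x^2 - 24x = 0, so x = 4. min AVC = 27.
For P < $27 the firm produces nothing.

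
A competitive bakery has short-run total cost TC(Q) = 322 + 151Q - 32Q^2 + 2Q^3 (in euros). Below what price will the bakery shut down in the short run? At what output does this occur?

The firm shuts down when price falls below the minimum of average variable cost. AVC = VC/Q = 151 - 32Q + 2Q^2.
At the minimum of AVC, MC = AVC. MC = 151 - 64Q + 6Q^2; setting MC = AVC gives 4Q^2 - 32Q = 0, so Q = 8. min AVC = 23.
For P < €23 the firm produces nothing.

€23 per unit, at Q = 8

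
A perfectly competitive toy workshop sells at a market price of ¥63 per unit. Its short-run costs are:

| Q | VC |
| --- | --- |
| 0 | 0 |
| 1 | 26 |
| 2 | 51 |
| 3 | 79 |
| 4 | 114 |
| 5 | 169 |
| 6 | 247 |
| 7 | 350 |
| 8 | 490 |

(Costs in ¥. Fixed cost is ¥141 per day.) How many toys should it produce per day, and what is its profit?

Q = 5; profit = ¥5

Tabulate TR − TC: Q=0: -141; Q=1: -104; Q=2: -66; Q=3: -31; Q=4: -3; Q=5: 5; Q=6: -10; Q=7: -50; Q=8: -127.
Profit is maximized at Q = 5. AVC there is 169/5 = ¥33.80 ≤ P, so producing beats shutting down (which would give -¥141).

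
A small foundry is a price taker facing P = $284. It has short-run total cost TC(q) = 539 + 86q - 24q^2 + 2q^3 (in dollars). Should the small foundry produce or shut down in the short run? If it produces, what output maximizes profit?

Strip out fixed cost: VC = 86q - 24q^2 + 2q^3. Then AVC = 86 - 24q + 2q^2 and MC = 86 - 48q + 6q^2.
The AVC parabola has its vertex at q = 24/4 = 6, where AVC = 86 - 24·6 + 2·6^2 = $14.
P = $284 exceeds min AVC = $14, so the firm stays open.
P = MC gives -198 - 48q + 6q^2 = 0, with roots -3 and 11. Take the larger (rising MC): q* = 11.
Check: AVC at q = 11 is $64 ≤ P, so revenue covers variable cost.
Profit = P·q − TC = 284·11 − 1243 = $1881.

Produce at q = 11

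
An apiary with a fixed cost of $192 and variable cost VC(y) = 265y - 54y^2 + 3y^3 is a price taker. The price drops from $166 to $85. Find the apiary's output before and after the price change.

MC = 265 - 108y + 9y^2; the shutdown threshold is min AVC = $22 (at y = 9).
At P = $166 ≥ min AVC, set P = MC on the rising branch: y = 11.
At P = $85 ≥ min AVC, set P = MC: y = 10. The firm stays open but cuts output.

Output falls from 11 to 10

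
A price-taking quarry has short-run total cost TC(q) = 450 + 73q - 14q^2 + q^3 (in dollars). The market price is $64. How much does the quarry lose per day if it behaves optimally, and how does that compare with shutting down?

Profit = -$126 at q = 9

AVC = 73 - 14q + q^2 has its minimum $24 at q = 7; price $64 clears that bar, so the firm operates.
With MC = 73 - 28q + 3q^2, P = MC on the upward-sloping part at q* = 9.
TR = 64·9 = 576. TC = 450 + 252 = 702. Profit = 576 − 702 = -$126.
Shutting down would mean losing the fixed cost of $450, so operating at a loss of $126 is better by $324.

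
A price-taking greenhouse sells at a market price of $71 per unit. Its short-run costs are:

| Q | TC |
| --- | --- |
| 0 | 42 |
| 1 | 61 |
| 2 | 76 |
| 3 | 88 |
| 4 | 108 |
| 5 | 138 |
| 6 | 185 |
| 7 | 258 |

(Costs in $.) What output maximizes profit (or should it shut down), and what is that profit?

Compute π = P·Q − TC at each output: Q=0: -42; Q=1: 10; Q=2: 66; Q=3: 125; Q=4: 176; Q=5: 217; Q=6: 241; Q=7: 239.
Profit is maximized at Q = 6. AVC there is 143/6 = $23.83 ≤ P, so producing beats shutting down (which would give -$42).

Q = 6; profit = $241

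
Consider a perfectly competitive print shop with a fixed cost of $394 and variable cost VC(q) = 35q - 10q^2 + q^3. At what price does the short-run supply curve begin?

$10 per unit

Short-run supply begins at min AVC. From VC = 35q - 10q^2 + q^3, AVC = 35 - 10q + q^2.
dAVC/dq = -10 + 2q = 0 gives q = 5. min AVC = 35 - 10·5 + 5^2 = 10.
So the shutdown price is $10.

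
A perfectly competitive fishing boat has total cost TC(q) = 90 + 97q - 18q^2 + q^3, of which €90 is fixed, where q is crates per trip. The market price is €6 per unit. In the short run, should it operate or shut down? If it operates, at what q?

Shut down

From TC, MC = TC'(q) = 97 - 36q + 3q^2 and AVC = VC/q = 97 - 18q + q^2.
AVC hits its minimum where MC = AVC, at q = 9, giving min AVC = 97 - 18·9 + 9^2 = €16.
P = €6 lies below min AVC = €16; no output level covers variable cost.
Best response: produce nothing and absorb the €90 fixed cost.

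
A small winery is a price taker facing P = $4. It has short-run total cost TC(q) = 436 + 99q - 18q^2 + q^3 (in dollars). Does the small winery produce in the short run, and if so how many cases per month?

Shut down

Strip out fixed cost: VC = 99q - 18q^2 + q^3. Then AVC = 99 - 18q + q^2 and MC = 99 - 36q + 3q^2.
AVC hits its minimum where MC = AVC, at q = 9, giving min AVC = 99 - 18·9 + 9^2 = $18.
With P < min AVC ($4 < $18), every unit sold adds to the loss.
The firm minimizes its loss by shutting down and losing only its fixed cost of $436.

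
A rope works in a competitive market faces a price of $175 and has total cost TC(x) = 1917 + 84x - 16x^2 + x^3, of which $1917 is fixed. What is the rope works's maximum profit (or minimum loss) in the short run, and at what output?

Profit = -$227 at x = 13

AVC = 84 - 16x + x^2; min AVC = $20 at x = 8. Since P = $175 ≥ min AVC, the firm produces.
With MC = 84 - 32x + 3x^2, P = MC on the upward-sloping part at x* = 13.
TR = 175·13 = 2275. TC = 1917 + 585 = 2502. Profit = 2275 − 2502 = -$227.
That loss of $227 beats the $1917 the firm would lose by shutting down; producing recovers $1690 of fixed cost.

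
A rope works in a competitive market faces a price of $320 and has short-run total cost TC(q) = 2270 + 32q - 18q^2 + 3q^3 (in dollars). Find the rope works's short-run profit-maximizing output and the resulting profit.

Profit = -$350 at q = 8

AVC = 32 - 18q + 3q^2; min AVC = $5 at q = 3. Since P = $320 ≥ min AVC, the firm produces.
MC = 32 - 36q + 9q^2. Setting P = MC and taking the root on the rising branch gives q* = 8.
TR = 320·8 = 2560. TC = 2270 + 640 = 2910. Profit = 2560 − 2910 = -$350.
By producing, the firm covers all variable cost plus $1920 of fixed cost; shutting down would lose the full $2270.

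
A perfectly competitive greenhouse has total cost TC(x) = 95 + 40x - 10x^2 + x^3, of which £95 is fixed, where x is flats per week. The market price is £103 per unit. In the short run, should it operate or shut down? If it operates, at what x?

Produce at x = 9

Strip out fixed cost: VC = 40x - 10x^2 + x^3. Then AVC = 40 - 10x + x^2 and MC = 40 - 20x + 3x^2.
AVC hits its minimum where MC = AVC, at x = 5, giving min AVC = 40 - 10·5 + 5^2 = £15.
Since P = £103 ≥ min AVC = £15, price covers variable cost and the firm should produce.
Solving P = MC: -63 - 20x + 3x^2 = 0 ⇒ x = -7/3 or 9. On the upward-sloping branch, x* = 9.
Check: AVC at x = 9 is £31 ≤ P, so revenue covers variable cost.
Profit = P·x − TC = 103·9 − 374 = £553.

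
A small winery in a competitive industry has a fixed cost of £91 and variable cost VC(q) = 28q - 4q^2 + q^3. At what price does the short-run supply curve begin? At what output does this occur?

The shutdown price is the minimum of AVC. VC = 28q - 4q^2 + q^3, so AVC = 28 - 4q + q^2.
At the minimum of AVC, MC = AVC. MC = 28 - 8q + 3q^2; setting MC = AVC gives 2q^2 - 4q = 0, so q = 2. min AVC = 24.
For P < £24 the firm produces nothing.

£24 per unit, at q = 2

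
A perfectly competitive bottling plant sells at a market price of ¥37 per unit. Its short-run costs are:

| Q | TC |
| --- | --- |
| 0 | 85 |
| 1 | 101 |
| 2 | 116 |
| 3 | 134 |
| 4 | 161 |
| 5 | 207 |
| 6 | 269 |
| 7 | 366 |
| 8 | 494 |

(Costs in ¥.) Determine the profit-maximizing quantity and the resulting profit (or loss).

Q = 4; profit = -¥13

Tabulate TR − TC: Q=0: -85; Q=1: -64; Q=2: -42; Q=3: -23; Q=4: -13; Q=5: -22; Q=6: -47; Q=7: -107; Q=8: -198.
Profit is maximized at Q = 4. AVC there is 76/4 = ¥19 ≤ P, so producing beats shutting down (which would give -¥85).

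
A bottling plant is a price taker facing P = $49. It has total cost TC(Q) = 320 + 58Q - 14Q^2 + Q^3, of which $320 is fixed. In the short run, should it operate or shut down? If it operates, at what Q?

Produce at Q = 9

Variable cost is VC = 58Q - 14Q^2 + Q^3, so AVC = VC/Q = 58 - 14Q + Q^2 and MC = dTC/dQ = 58 - 28Q + 3Q^2.
AVC hits its minimum where MC = AVC, at Q = 7, giving min AVC = 58 - 14·7 + 7^2 = $9.
P = $49 exceeds min AVC = $9, so the firm stays open.
Solving P = MC: 9 - 28Q + 3Q^2 = 0 ⇒ Q = 1/3 or 9. On the upward-sloping branch, Q* = 9.
Check: AVC at Q = 9 is $13 ≤ P, so revenue covers variable cost.
Profit = P·Q − TC = 49·9 − 437 = $4.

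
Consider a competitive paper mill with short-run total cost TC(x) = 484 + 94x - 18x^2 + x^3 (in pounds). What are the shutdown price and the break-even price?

AVC = 94 - 18x + x^2; minimized at x = 9, giving min AVC = £13. That is the shutdown price.
ATC = 484/x + 94 - 18x + x^2. Setting dATC/dx = −484/x^2 − 18 + 2x = 0 gives x = 11 (since 2·11^3 − 18·11^2 = 484).
min ATC = 484/11 + 94 − 18·11 + 11^2 = £61. That is the break-even price.
Between these two prices the firm operates at a loss; above £61 it earns a profit.

Shutdown price = £13; break-even price = £61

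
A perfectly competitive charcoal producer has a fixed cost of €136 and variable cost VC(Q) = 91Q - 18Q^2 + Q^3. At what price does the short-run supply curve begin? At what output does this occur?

The shutdown price is the minimum of AVC. VC = 91Q - 18Q^2 + Q^3, so AVC = 91 - 18Q + Q^2.
At the minimum of AVC, MC = AVC. MC = 91 - 36Q + 3Q^2; setting MC = AVC gives 2Q^2 - 18Q = 0, so Q = 9. min AVC = 10.
The firm shuts down for any P below €10.

€10 per unit, at Q = 9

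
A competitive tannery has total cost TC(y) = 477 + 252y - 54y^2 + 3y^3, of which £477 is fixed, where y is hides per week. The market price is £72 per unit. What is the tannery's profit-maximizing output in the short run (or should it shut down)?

From TC, MC = TC'(y) = 252 - 108y + 9y^2 and AVC = VC/y = 252 - 54y + 3y^2.
The AVC parabola has its vertex at y = 54/6 = 9, where AVC = 252 - 54·9 + 3·9^2 = £9.
Since P = £72 ≥ min AVC = £9, price covers variable cost and the firm should produce.
Set P = MC: 72 = 252 - 108y + 9y^2 → 180 - 108y + 9y^2 = 0. The roots are y = 2 and y = 10; the profit-maximizing output is on the rising part of MC, so y* = 10.
Check: AVC at y = 10 is £12 ≤ P, so revenue covers variable cost.
Profit = P·y − TC = 72·10 − 597 = £123.

Produce at y = 10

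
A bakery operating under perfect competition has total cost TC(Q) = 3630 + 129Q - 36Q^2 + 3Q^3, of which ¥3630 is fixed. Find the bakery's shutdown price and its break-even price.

Shutdown price = ¥21; break-even price = ¥426

AVC = 129 - 36Q + 3Q^2; minimized at Q = 6, giving min AVC = ¥21. That is the shutdown price.
ATC = 3630/Q + 129 - 36Q + 3Q^2. Setting dATC/dQ = −3630/Q^2 − 36 + 6Q = 0 gives Q = 11 (since 6·11^3 − 36·11^2 = 3630).
min ATC = 3630/11 + 129 − 36·11 + 3·11^2 = ¥426. That is the break-even price.
For ¥21 ≤ P < ¥426 the firm produces at a loss; below ¥21 it shuts down.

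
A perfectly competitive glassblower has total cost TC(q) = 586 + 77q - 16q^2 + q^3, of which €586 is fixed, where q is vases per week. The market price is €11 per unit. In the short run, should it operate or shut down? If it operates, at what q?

Shut down

Variable cost is VC = 77q - 16q^2 + q^3, so AVC = VC/q = 77 - 16q + q^2 and MC = dTC/dq = 77 - 32q + 3q^2.
AVC hits its minimum where MC = AVC, at q = 8, giving min AVC = 77 - 16·8 + 8^2 = €13.
P = €11 lies below min AVC = €13; no output level covers variable cost.
Shutting down limits the loss to fixed cost, €586.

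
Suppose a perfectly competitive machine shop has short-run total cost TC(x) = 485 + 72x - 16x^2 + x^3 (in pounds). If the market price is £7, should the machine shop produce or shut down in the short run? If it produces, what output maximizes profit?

Strip out fixed cost: VC = 72x - 16x^2 + x^3. Then AVC = 72 - 16x + x^2 and MC = 72 - 32x + 3x^2.
The AVC parabola has its vertex at x = 16/2 = 8, where AVC = 72 - 16·8 + 8^2 = £8.
P = £7 lies below min AVC = £8; no output level covers variable cost.
Best response: produce nothing and absorb the £485 fixed cost.

Shut down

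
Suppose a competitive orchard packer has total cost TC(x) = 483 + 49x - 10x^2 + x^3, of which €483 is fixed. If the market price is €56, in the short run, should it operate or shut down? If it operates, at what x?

Produce at x = 7

Variable cost is VC = 49x - 10x^2 + x^3, so AVC = VC/x = 49 - 10x + x^2 and MC = dTC/dx = 49 - 20x + 3x^2.
AVC hits its minimum where MC = AVC, at x = 5, giving min AVC = 49 - 10·5 + 5^2 = €24.
P = €56 exceeds min AVC = €24, so the firm stays open.
Set P = MC: 56 = 49 - 20x + 3x^2 → -7 - 20x + 3x^2 = 0. The roots are x = -1/3 and x = 7; the profit-maximizing output is on the rising part of MC, so x* = 7.
Check: AVC at x = 7 is €28 ≤ P, so revenue covers variable cost.
Profit = P·x − TC = 56·7 − 679 = -€287, a loss, but smaller than the €483 fixed cost the firm would lose by shutting down.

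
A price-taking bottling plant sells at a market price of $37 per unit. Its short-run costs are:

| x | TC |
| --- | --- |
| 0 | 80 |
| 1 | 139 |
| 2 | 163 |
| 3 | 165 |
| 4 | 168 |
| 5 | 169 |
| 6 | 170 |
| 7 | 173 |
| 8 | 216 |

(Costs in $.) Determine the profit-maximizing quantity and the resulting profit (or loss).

x = 7; profit = $86

Compute π = P·x − TC at each output: x=0: -80; x=1: -102; x=2: -89; x=3: -54; x=4: -20; x=5: 16; x=6: 52; x=7: 86; x=8: 80.
Profit is maximized at x = 7. AVC there is 93/7 = $13.29 ≤ P, so producing beats shutting down (which would give -$80).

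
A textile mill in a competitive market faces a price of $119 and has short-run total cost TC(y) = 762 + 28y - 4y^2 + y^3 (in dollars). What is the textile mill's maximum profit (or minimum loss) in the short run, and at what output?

Profit = -$272 at y = 7

AVC = 28 - 4y + y^2 has its minimum $24 at y = 2; price $119 clears that bar, so the firm operates.
With MC = 28 - 8y + 3y^2, P = MC on the upward-sloping part at y* = 7.
TR = 119·7 = 833. TC = 762 + 343 = 1105. Profit = 833 − 1105 = -$272.
By producing, the firm covers all variable cost plus $490 of fixed cost; shutting down would lose the full $762.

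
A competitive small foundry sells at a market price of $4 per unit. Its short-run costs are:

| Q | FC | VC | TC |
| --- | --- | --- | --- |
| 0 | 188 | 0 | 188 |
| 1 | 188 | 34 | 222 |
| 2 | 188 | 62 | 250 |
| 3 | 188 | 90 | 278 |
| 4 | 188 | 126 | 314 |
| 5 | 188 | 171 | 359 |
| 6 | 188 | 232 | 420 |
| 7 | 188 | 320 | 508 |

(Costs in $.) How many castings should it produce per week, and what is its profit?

Profit at each row (π = 4Q − TC): Q=0: -188; Q=1: -218; Q=2: -242; Q=3: -266; Q=4: -298; Q=5: -339; Q=6: -396; Q=7: -480.
Profit is highest at Q = 0. Equivalently, the lowest AVC in the table is 90/3 ≈ $30 at Q = 3, and P = $4 falls below it — price never covers variable cost, so the firm shuts down and loses only its fixed cost.

Q = 0 (shut down); profit = -$188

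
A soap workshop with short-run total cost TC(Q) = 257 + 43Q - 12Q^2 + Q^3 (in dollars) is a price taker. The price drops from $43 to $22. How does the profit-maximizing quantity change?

Output falls from 8 to 7

MC = 43 - 24Q + 3Q^2; the shutdown threshold is min AVC = $7 (at Q = 6).
At P = $43 ≥ min AVC, set P = MC on the rising branch: Q = 8.
At P = $22 ≥ min AVC, set P = MC: Q = 7. The firm stays open but cuts output.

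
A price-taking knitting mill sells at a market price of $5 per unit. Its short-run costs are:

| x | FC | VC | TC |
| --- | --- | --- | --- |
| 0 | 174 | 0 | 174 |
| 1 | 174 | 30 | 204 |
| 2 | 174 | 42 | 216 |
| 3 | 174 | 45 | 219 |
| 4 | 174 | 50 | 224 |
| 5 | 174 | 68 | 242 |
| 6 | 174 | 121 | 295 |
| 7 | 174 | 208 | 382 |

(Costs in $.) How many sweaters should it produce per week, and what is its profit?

Compute π = P·x − TC at each output: x=0: -174; x=1: -199; x=2: -206; x=3: -204; x=4: -204; x=5: -217; x=6: -265; x=7: -347.
Profit is highest at x = 0. Equivalently, the lowest AVC in the table is 50/4 ≈ $12.50 at x = 4, and P = $5 falls below it — price never covers variable cost, so the firm shuts down and loses only its fixed cost.

x = 0 (shut down); profit = -$174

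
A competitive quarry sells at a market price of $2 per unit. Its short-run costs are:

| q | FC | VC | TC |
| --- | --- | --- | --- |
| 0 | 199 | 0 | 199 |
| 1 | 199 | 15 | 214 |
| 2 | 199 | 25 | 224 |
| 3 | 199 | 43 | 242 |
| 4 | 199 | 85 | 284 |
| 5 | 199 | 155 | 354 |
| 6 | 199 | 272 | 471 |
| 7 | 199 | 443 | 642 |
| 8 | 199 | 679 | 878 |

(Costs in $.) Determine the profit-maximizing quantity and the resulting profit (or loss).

q = 0 (shut down); profit = -$199

Compute π = P·q − TC at each output: q=0: -199; q=1: -212; q=2: -220; q=3: -236; q=4: -276; q=5: -344; q=6: -459; q=7: -628; q=8: -862.
Profit is highest at q = 0. Equivalently, the lowest AVC in the table is 25/2 ≈ $12.50 at q = 2, and P = $2 falls below it — price never covers variable cost, so the firm shuts down and loses only its fixed cost.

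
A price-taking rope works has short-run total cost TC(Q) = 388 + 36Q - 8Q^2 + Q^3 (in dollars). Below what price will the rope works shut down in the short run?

$20 per unit

The firm shuts down when price falls below the minimum of average variable cost. AVC = VC/Q = 36 - 8Q + Q^2.
dAVC/dQ = -8 + 2Q = 0 gives Q = 4. min AVC = 36 - 8·4 + 4^2 = 20.
For P < $20 the firm produces nothing.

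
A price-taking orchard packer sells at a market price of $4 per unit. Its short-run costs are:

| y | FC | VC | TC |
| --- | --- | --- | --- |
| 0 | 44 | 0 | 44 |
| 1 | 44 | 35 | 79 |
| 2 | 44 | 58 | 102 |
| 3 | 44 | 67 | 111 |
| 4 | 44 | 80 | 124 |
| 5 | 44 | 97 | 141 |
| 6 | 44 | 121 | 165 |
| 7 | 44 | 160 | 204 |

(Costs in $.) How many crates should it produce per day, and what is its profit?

Tabulate TR − TC: y=0: -44; y=1: -75; y=2: -94; y=3: -99; y=4: -108; y=5: -121; y=6: -141; y=7: -176.
Profit is highest at y = 0. Equivalently, the lowest AVC in the table is 97/5 ≈ $19.40 at y = 5, and P = $4 falls below it — price never covers variable cost, so the firm shuts down and loses only its fixed cost.

y = 0 (shut down); profit = -$44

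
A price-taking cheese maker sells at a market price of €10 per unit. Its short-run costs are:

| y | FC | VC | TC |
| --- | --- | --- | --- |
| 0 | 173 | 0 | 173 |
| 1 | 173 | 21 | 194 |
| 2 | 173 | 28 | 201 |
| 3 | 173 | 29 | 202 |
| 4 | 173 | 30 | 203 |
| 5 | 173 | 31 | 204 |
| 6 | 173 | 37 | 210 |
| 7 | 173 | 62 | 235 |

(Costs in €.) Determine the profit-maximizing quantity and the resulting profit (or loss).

Profit at each row (π = 10y − TC): y=0: -173; y=1: -184; y=2: -181; y=3: -172; y=4: -163; y=5: -154; y=6: -150; y=7: -165.
Profit is maximized at y = 6. AVC there is 37/6 = €6.17 ≤ P, so producing beats shutting down (which would give -€173).

y = 6; profit = -€150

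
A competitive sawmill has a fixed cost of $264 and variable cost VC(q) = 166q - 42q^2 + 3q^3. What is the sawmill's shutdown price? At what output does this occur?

The firm shuts down when price falls below the minimum of average variable cost. AVC = VC/q = 166 - 42q + 3q^2.
dAVC/dq = -42 + 6q = 0 gives q = 7. min AVC = 166 - 42·7 + 3·7^2 = 19.
So the shutdown price is $19.

$19 per unit, at q = 7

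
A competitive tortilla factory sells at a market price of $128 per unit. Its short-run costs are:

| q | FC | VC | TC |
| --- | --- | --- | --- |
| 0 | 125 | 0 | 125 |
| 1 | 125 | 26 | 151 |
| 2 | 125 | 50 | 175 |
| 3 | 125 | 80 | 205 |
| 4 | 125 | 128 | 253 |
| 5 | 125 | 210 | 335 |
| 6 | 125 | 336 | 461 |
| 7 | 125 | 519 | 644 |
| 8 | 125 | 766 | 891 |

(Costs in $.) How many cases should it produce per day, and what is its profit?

q = 6; profit = $307

Compute π = P·q − TC at each output: q=0: -125; q=1: -23; q=2: 81; q=3: 179; q=4: 259; q=5: 305; q=6: 307; q=7: 252; q=8: 133.
Profit is maximized at q = 6. AVC there is 336/6 = $56 ≤ P, so producing beats shutting down (which would give -$125).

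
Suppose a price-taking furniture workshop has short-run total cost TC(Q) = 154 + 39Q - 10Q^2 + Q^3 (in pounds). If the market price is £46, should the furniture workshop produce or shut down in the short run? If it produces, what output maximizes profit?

Strip out fixed cost: VC = 39Q - 10Q^2 + Q^3. Then AVC = 39 - 10Q + Q^2 and MC = 39 - 20Q + 3Q^2.
AVC hits its minimum where MC = AVC, at Q = 5, giving min AVC = 39 - 10·5 + 5^2 = £14.
Because £46 ≥ £14, revenue can cover variable cost; the firm operates.
Solving P = MC: -7 - 20Q + 3Q^2 = 0 ⇒ Q = -1/3 or 7. On the upward-sloping branch, Q* = 7.
Check: AVC at Q = 7 is £18 ≤ P, so revenue covers variable cost.
Profit = P·Q − TC = 46·7 − 280 = £42.

Produce at Q = 7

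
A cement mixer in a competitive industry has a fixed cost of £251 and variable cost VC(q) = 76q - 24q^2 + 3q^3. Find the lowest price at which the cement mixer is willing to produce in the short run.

£28 per unit

The firm shuts down when price falls below the minimum of average variable cost. AVC = VC/q = 76 - 24q + 3q^2.
At the minimum of AVC, MC = AVC. MC = 76 - 48q + 9q^2; setting MC = AVC gives 6q^2 - 24q = 0, so q = 4. min AVC = 28.
For P < £28 the firm produces nothing.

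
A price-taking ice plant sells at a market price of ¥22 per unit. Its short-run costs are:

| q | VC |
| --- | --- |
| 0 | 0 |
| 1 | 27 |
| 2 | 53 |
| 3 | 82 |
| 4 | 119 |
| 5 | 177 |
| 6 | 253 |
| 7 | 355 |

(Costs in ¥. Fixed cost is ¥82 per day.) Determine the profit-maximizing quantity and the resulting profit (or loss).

q = 0 (shut down); profit = -¥82

Compute π = P·q − TC at each output: q=0: -82; q=1: -87; q=2: -91; q=3: -98; q=4: -113; q=5: -149; q=6: -203; q=7: -283.
Profit is highest at q = 0. Equivalently, the lowest AVC in the table is 53/2 ≈ ¥26.50 at q = 2, and P = ¥22 falls below it — price never covers variable cost, so the firm shuts down and loses only its fixed cost.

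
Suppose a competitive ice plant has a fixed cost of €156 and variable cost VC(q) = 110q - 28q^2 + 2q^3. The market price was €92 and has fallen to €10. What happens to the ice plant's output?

Output falls from 9 to 0 (the firm shuts down)

AVC = 110 - 28q + 2q^2, minimized at q = 7 where min AVC = €12. MC = 110 - 56q + 6q^2.
With P = €92 above the shutdown price, P = MC gives q = 9.
At P = €10 < min AVC = €12, price no longer covers variable cost at any output, so the firm shuts down: q = 0.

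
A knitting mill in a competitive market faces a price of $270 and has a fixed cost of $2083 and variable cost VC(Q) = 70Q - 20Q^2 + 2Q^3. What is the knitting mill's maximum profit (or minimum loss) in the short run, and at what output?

Profit = -$83 at Q = 10

AVC = 70 - 20Q + 2Q^2; min AVC = $20 at Q = 5. Since P = $270 ≥ min AVC, the firm produces.
With MC = 70 - 40Q + 6Q^2, P = MC on the upward-sloping part at Q* = 10.
TR = 270·10 = 2700. TC = 2083 + 700 = 2783. Profit = 2700 − 2783 = -$83.
By producing, the firm covers all variable cost plus $2000 of fixed cost; shutting down would lose the full $2083.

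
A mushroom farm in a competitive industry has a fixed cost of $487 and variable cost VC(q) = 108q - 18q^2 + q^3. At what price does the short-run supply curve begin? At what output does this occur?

$27 per unit, at q = 9

The shutdown price is the minimum of AVC. VC = 108q - 18q^2 + q^3, so AVC = 108 - 18q + q^2.
At the minimum of AVC, MC = AVC. MC = 108 - 36q + 3q^2; setting MC = AVC gives 2q^2 - 18q = 0, so q = 9. min AVC = 27.
For P < $27 the firm produces nothing.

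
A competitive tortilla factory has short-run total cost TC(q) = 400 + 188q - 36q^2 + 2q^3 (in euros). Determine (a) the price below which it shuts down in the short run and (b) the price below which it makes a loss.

Shutdown price = €26; break-even price = €68

Shutdown price = min AVC. AVC = 188 - 36q + 2q^2, with vertex at q = 9 and minimum €26.
ATC = 400/q + 188 - 36q + 2q^2. Setting dATC/dq = −400/q^2 − 36 + 4q = 0 gives q = 10 (since 4·10^3 − 36·10^2 = 400).
min ATC = 400/10 + 188 − 36·10 + 2·10^2 = €68. That is the break-even price.
For €26 ≤ P < €68 the firm produces at a loss; below €26 it shuts down.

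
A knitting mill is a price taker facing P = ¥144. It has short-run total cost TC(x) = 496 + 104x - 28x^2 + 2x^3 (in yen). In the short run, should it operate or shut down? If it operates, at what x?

Strip out fixed cost: VC = 104x - 28x^2 + 2x^3. Then AVC = 104 - 28x + 2x^2 and MC = 104 - 56x + 6x^2.
AVC hits its minimum where MC = AVC, at x = 7, giving min AVC = 104 - 28·7 + 2·7^2 = ¥6.
P = ¥144 exceeds min AVC = ¥6, so the firm stays open.
Solving P = MC: -40 - 56x + 6x^2 = 0 ⇒ x = -2/3 or 10. On the upward-sloping branch, x* = 10.
Check: AVC at x = 10 is ¥24 ≤ P, so revenue covers variable cost.
Profit = P·x − TC = 144·10 − 736 = ¥704.

Produce at x = 10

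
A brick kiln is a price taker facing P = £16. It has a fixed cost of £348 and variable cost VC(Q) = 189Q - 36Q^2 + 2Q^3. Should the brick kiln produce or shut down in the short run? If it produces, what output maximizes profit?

Variable cost is VC = 189Q - 36Q^2 + 2Q^3, so AVC = VC/Q = 189 - 36Q + 2Q^2 and MC = dTC/dQ = 189 - 72Q + 6Q^2.
AVC is minimized where dAVC/dQ = -36 + 4Q = 0, at Q = 9; min AVC = 189 - 36·9 + 2·9^2 = £27.
With P < min AVC (£16 < £27), every unit sold adds to the loss.
Shutting down limits the loss to fixed cost, £348.

Shut down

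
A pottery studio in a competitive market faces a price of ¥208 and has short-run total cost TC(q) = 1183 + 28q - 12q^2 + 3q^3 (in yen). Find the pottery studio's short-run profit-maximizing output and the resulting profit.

Profit = -¥319 at q = 6

AVC = 28 - 12q + 3q^2; min AVC = ¥16 at q = 2. Since P = ¥208 ≥ min AVC, the firm produces.
With MC = 28 - 24q + 9q^2, P = MC on the upward-sloping part at q* = 6.
TR = 208·6 = 1248. TC = 1183 + 384 = 1567. Profit = 1248 − 1567 = -¥319.
By producing, the firm covers all variable cost plus ¥864 of fixed cost; shutting down would lose the full ¥1183.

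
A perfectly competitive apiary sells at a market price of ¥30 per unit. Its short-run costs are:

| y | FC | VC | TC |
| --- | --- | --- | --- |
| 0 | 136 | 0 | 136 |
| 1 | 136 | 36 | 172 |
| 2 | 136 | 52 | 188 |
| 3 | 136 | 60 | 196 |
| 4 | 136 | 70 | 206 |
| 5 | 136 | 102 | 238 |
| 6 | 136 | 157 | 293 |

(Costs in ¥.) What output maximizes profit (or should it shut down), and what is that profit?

Profit at each row (π = 30y − TC): y=0: -136; y=1: -142; y=2: -128; y=3: -106; y=4: -86; y=5: -88; y=6: -113.
Profit is maximized at y = 4. AVC there is 70/4 = ¥17.50 ≤ P, so producing beats shutting down (which would give -¥136).

y = 4; profit = -¥86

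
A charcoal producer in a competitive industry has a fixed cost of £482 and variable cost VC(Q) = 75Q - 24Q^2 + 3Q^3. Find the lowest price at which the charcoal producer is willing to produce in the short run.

Short-run supply begins at min AVC. From VC = 75Q - 24Q^2 + 3Q^3, AVC = 75 - 24Q + 3Q^2.
dAVC/dQ = -24 + 6Q = 0 gives Q = 4. min AVC = 75 - 24·4 + 3·4^2 = 27.
The firm shuts down for any P below £27.

£27 per unit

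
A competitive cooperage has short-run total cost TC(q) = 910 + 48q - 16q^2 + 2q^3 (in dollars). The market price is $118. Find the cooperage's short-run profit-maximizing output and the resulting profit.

Profit = -$322 at q = 7

AVC = 48 - 16q + 2q^2 has its minimum $16 at q = 4; price $118 clears that bar, so the firm operates.
With MC = 48 - 32q + 6q^2, P = MC on the upward-sloping part at q* = 7.
TR = 118·7 = 826. TC = 910 + 238 = 1148. Profit = 826 − 1148 = -$322.
That loss of $322 beats the $910 the firm would lose by shutting down; producing recovers $588 of fixed cost.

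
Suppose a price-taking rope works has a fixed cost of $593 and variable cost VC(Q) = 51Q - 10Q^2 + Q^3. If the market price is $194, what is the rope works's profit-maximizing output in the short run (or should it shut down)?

Variable cost is VC = 51Q - 10Q^2 + Q^3, so AVC = VC/Q = 51 - 10Q + Q^2 and MC = dTC/dQ = 51 - 20Q + 3Q^2.
AVC hits its minimum where MC = AVC, at Q = 5, giving min AVC = 51 - 10·5 + 5^2 = $26.
Because $194 ≥ $26, revenue can cover variable cost; the firm operates.
P = MC gives -143 - 20Q + 3Q^2 = 0, with roots -13/3 and 11. Take the larger (rising MC): Q* = 11.
Check: AVC at Q = 11 is $62 ≤ P, so revenue covers variable cost.
Profit = P·Q − TC = 194·11 − 1275 = $859.

Produce at Q = 11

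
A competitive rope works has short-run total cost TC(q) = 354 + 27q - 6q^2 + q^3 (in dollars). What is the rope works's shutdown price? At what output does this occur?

Short-run supply begins at min AVC. From VC = 27q - 6q^2 + q^3, AVC = 27 - 6q + q^2.
dAVC/dq = -6 + 2q = 0 gives q = 3. min AVC = 27 - 6·3 + 3^2 = 18.
So the shutdown price is $18.

$18 per unit, at q = 3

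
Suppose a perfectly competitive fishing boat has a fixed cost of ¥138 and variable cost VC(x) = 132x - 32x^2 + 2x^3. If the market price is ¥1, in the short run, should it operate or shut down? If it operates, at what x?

From TC, MC = TC'(x) = 132 - 64x + 6x^2 and AVC = VC/x = 132 - 32x + 2x^2.
The AVC parabola has its vertex at x = 32/4 = 8, where AVC = 132 - 32·8 + 2·8^2 = ¥4.
With P < min AVC (¥1 < ¥4), every unit sold adds to the loss.
Shutting down limits the loss to fixed cost, ¥138.

Shut down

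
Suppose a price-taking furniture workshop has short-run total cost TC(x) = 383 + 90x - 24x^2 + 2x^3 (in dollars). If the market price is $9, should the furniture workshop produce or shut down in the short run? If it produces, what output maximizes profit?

From TC, MC = TC'(x) = 90 - 48x + 6x^2 and AVC = VC/x = 90 - 24x + 2x^2.
The AVC parabola has its vertex at x = 24/4 = 6, where AVC = 90 - 24·6 + 2·6^2 = $18.
P = $9 lies below min AVC = $18; no output level covers variable cost.
Shutting down limits the loss to fixed cost, $383.

Shut down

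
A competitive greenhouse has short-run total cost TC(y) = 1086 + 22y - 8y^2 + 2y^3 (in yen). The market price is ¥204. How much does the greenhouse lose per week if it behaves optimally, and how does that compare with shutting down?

AVC = 22 - 8y + 2y^2 has its minimum ¥14 at y = 2; price ¥204 clears that bar, so the firm operates.
MC = 22 - 16y + 6y^2. Setting P = MC and taking the root on the rising branch gives y* = 7.
TR = 204·7 = 1428. TC = 1086 + 448 = 1534. Profit = 1428 − 1534 = -¥106.
That loss of ¥106 beats the ¥1086 the firm would lose by shutting down; producing recovers ¥980 of fixed cost.

Profit = -¥106 at y = 7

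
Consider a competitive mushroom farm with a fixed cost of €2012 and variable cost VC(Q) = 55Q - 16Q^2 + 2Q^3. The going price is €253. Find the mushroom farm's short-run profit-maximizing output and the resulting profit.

AVC = 55 - 16Q + 2Q^2; min AVC = €23 at Q = 4. Since P = €253 ≥ min AVC, the firm produces.
With MC = 55 - 32Q + 6Q^2, P = MC on the upward-sloping part at Q* = 9.
TR = 253·9 = 2277. TC = 2012 + 657 = 2669. Profit = 2277 − 2669 = -€392.
That loss of €392 beats the €2012 the firm would lose by shutting down; producing recovers €1620 of fixed cost.

Profit = -€392 at Q = 9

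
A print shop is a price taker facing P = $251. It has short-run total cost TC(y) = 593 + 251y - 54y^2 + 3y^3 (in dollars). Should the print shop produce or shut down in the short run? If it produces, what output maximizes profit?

Strip out fixed cost: VC = 251y - 54y^2 + 3y^3. Then AVC = 251 - 54y + 3y^2 and MC = 251 - 108y + 9y^2.
The AVC parabola has its vertex at y = 54/6 = 9, where AVC = 251 - 54·9 + 3·9^2 = $8.
P = $251 exceeds min AVC = $8, so the firm stays open.
Set P = MC: 251 = 251 - 108y + 9y^2 → -108y + 9y^2 = 0. The roots are y = 0 and y = 12; the profit-maximizing output is on the rising part of MC, so y* = 12.
Check: AVC at y = 12 is $35 ≤ P, so revenue covers variable cost.
Profit = P·y − TC = 251·12 − 1013 = $1999.

Produce at y = 12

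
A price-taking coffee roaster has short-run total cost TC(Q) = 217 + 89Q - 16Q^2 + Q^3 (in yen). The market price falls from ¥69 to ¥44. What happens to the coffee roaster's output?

Output falls from 10 to 9

AVC = 89 - 16Q + Q^2, minimized at Q = 8 where min AVC = ¥25. MC = 89 - 32Q + 3Q^2.
At P = ¥69 ≥ min AVC, set P = MC on the rising branch: Q = 10.
At P = ¥44 ≥ min AVC, set P = MC: Q = 9. The firm stays open but cuts output.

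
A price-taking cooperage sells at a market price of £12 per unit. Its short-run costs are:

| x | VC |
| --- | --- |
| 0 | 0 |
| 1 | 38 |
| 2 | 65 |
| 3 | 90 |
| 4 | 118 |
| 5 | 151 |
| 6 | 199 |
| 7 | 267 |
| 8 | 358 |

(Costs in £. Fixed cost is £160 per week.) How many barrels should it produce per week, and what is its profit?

x = 0 (shut down); profit = -£160

Tabulate TR − TC: x=0: -160; x=1: -186; x=2: -201; x=3: -214; x=4: -230; x=5: -251; x=6: -287; x=7: -343; x=8: -422.
Profit is highest at x = 0. Equivalently, the lowest AVC in the table is 118/4 ≈ £29.50 at x = 4, and P = £12 falls below it — price never covers variable cost, so the firm shuts down and loses only its fixed cost.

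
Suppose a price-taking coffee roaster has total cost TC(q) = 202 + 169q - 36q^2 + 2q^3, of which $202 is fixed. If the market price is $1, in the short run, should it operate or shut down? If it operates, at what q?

From TC, MC = TC'(q) = 169 - 72q + 6q^2 and AVC = VC/q = 169 - 36q + 2q^2.
AVC hits its minimum where MC = AVC, at q = 9, giving min AVC = 169 - 36·9 + 2·9^2 = $7.
P = $1 lies below min AVC = $7; no output level covers variable cost.
The firm minimizes its loss by shutting down and losing only its fixed cost of $202.

Shut down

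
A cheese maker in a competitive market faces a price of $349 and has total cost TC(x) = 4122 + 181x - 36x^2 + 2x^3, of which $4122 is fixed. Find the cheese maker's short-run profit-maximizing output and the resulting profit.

Profit = -$202 at x = 14

AVC = 181 - 36x + 2x^2 has its minimum $19 at x = 9; price $349 clears that bar, so the firm operates.
With MC = 181 - 72x + 6x^2, P = MC on the upward-sloping part at x* = 14.
TR = 349·14 = 4886. TC = 4122 + 966 = 5088. Profit = 4886 − 5088 = -$202.
Shutting down would mean losing the fixed cost of $4122, so operating at a loss of $202 is better by $3920.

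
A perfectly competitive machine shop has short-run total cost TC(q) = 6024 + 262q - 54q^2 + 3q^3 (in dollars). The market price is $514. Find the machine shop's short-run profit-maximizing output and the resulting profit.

AVC = 262 - 54q + 3q^2 has its minimum $19 at q = 9; price $514 clears that bar, so the firm operates.
MC = 262 - 108q + 9q^2. Setting P = MC and taking the root on the rising branch gives q* = 14.
TR = 514·14 = 7196. TC = 6024 + 1316 = 7340. Profit = 7196 − 7340 = -$144.
That loss of $144 beats the $6024 the firm would lose by shutting down; producing recovers $5880 of fixed cost.

Profit = -$144 at q = 14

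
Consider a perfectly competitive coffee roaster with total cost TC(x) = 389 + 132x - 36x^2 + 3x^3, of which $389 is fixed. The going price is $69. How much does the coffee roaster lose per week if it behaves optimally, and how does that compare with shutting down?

Profit = -$95 at x = 7

AVC = 132 - 36x + 3x^2; min AVC = $24 at x = 6. Since P = $69 ≥ min AVC, the firm produces.
MC = 132 - 72x + 9x^2. Setting P = MC and taking the root on the rising branch gives x* = 7.
TR = 69·7 = 483. TC = 389 + 189 = 578. Profit = 483 − 578 = -$95.
By producing, the firm covers all variable cost plus $294 of fixed cost; shutting down would lose the full $389.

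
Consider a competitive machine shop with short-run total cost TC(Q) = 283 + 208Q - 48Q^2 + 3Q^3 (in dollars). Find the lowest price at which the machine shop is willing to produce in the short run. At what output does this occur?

The shutdown price is the minimum of AVC. VC = 208Q - 48Q^2 + 3Q^3, so AVC = 208 - 48Q + 3Q^2.
At the minimum of AVC, MC = AVC. MC = 208 - 96Q + 9Q^2; setting MC = AVC gives 6Q^2 - 48Q = 0, so Q = 8. min AVC = 16.
So the shutdown price is $16.

$16 per unit, at Q = 8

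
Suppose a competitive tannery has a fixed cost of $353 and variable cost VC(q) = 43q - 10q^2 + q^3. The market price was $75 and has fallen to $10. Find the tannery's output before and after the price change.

AVC = 43 - 10q + q^2, minimized at q = 5 where min AVC = $18. MC = 43 - 20q + 3q^2.
At P = $75 ≥ min AVC, set P = MC on the rising branch: q = 8.
At P = $10 < min AVC = $18, price no longer covers variable cost at any output, so the firm shuts down: q = 0.

Output falls from 8 to 0 (the firm shuts down)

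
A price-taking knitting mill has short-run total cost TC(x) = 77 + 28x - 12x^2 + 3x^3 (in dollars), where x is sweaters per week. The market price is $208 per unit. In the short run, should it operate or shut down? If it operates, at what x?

Strip out fixed cost: VC = 28x - 12x^2 + 3x^3. Then AVC = 28 - 12x + 3x^2 and MC = 28 - 24x + 9x^2.
The AVC parabola has its vertex at x = 12/6 = 2, where AVC = 28 - 12·2 + 3·2^2 = $16.
Since P = $208 ≥ min AVC = $16, price covers variable cost and the firm should produce.
Set P = MC: 208 = 28 - 24x + 9x^2 → -180 - 24x + 9x^2 = 0. The roots are x = -10/3 and x = 6; the profit-maximizing output is on the rising part of MC, so x* = 6.
Check: AVC at x = 6 is $64 ≤ P, so revenue covers variable cost.
Profit = P·x − TC = 208·6 − 461 = $787.

Produce at x = 6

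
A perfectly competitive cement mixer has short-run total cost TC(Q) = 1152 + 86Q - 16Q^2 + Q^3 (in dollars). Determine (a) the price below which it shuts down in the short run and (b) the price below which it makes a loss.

Shutdown price = min AVC. AVC = 86 - 16Q + Q^2, with vertex at Q = 8 and minimum $22.
ATC = 1152/Q + 86 - 16Q + Q^2. Setting dATC/dQ = −1152/Q^2 − 16 + 2Q = 0 gives Q = 12 (since 2·12^3 − 16·12^2 = 1152).
min ATC = 1152/12 + 86 − 16·12 + 12^2 = $134. That is the break-even price.
Between these two prices the firm operates at a loss; above $134 it earns a profit.

Shutdown price = $22; break-even price = $134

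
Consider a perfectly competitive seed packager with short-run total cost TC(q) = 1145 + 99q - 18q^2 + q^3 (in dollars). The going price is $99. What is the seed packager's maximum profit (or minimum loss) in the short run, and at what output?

Profit = -$281 at q = 12

AVC = 99 - 18q + q^2 has its minimum $18 at q = 9; price $99 clears that bar, so the firm operates.
MC = 99 - 36q + 3q^2. Setting P = MC and taking the root on the rising branch gives q* = 12.
TR = 99·12 = 1188. TC = 1145 + 324 = 1469. Profit = 1188 − 1469 = -$281.
That loss of $281 beats the $1145 the firm would lose by shutting down; producing recovers $864 of fixed cost.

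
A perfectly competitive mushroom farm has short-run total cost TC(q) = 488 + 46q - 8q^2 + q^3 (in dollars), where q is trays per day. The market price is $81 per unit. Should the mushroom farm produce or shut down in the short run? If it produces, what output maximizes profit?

Produce at q = 7

Strip out fixed cost: VC = 46q - 8q^2 + q^3. Then AVC = 46 - 8q + q^2 and MC = 46 - 16q + 3q^2.
AVC hits its minimum where MC = AVC, at q = 4, giving min AVC = 46 - 8·4 + 4^2 = $30.
Because $81 ≥ $30, revenue can cover variable cost; the firm operates.
P = MC gives -35 - 16q + 3q^2 = 0, with roots -5/3 and 7. Take the larger (rising MC): q* = 7.
Check: AVC at q = 7 is $39 ≤ P, so revenue covers variable cost.
Profit = P·q − TC = 81·7 − 761 = -$194, a loss, but smaller than the $488 fixed cost the firm would lose by shutting down.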